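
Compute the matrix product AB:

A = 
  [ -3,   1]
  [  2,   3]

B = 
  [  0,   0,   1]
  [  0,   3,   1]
AB = 
  [  0,   3,  -2]
  [  0,   9,   5]

A is 2×2 and B is 2×3, so AB is 2×3. Each entry is (row of A)·(column of B):
AB[1,1] = (-3)(0) + (1)(0) = 0
AB[1,2] = (-3)(0) + (1)(3) = 3
AB[1,3] = (-3)(1) + (1)(1) = -2
AB[2,1] = (2)(0) + (3)(0) = 0
AB[2,2] = (2)(0) + (3)(3) = 9
AB[2,3] = (2)(1) + (3)(1) = 5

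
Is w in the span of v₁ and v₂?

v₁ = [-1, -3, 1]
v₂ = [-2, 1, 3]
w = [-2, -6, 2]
Yes

Form the augmented matrix and row-reduce:
[v₁|v₂|w] = 
  [ -1,  -2,  -2]
  [ -3,   1,  -6]
  [  1,   3,   2]
R2 → R2 - (3)·R1
R3 → R3 + (1)·R1
R3 → R3 - (1/7)·R2
REF = 
  [ -1,  -2,  -2]
  [  0,   7,   0]
  [  0,   0,   0]

No row of the form [0 0 | nonzero], so the system is consistent. Back-substitution gives c₁ = 2, c₂ = 0: w = (2)·v₁ + (0)·v₂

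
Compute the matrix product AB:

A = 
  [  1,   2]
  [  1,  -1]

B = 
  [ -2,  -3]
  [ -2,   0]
AB = 
  [ -6,  -3]
  [  0,  -3]

A is 2×2 and B is 2×2, so AB is 2×2. Each entry is (row of A)·(column of B):
AB[1,1] = (1)(-2) + (2)(-2) = -6
AB[1,2] = (1)(-3) + (2)(0) = -3
AB[2,1] = (1)(-2) + (-1)(-2) = 0
AB[2,2] = (1)(-3) + (-1)(0) = -3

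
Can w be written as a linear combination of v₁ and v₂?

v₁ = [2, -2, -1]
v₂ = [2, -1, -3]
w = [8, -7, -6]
Yes

Form the augmented matrix and row-reduce:
[v₁|v₂|w] = 
  [  2,   2,   8]
  [ -2,  -1,  -7]
  [ -1,  -3,  -6]
R2 → R2 + (1)·R1
R3 → R3 + (1/2)·R1
R3 → R3 + (2)·R2
REF = 
  [  2,   2,   8]
  [  0,   1,   1]
  [  0,   0,   0]

No row of the form [0 0 | nonzero], so the system is consistent. Back-substitution gives c₁ = 3, c₂ = 1: w = (3)·v₁ + (1)·v₂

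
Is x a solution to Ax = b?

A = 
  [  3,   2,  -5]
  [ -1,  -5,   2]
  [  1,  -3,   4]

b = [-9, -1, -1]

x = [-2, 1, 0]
No

Ax = [-4, -3, -5] ≠ b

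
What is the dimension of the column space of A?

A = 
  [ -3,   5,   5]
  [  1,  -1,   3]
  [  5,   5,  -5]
dim(Col(A)) = 3

Row reduce:
R2 → R2 + (1/3)·R1
R3 → R3 + (5/3)·R1
R3 → R3 - (20)·R2
REF = 
  [  -3,    5,    5]
  [   0,  2/3, 14/3]
  [   0,    0,  -90]
Pivot columns: 1, 2, 3 → 3 pivots.
dim(Col(A)) = number of pivot columns = 3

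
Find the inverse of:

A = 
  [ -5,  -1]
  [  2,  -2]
det(A) = (-5)(-2) - (-1)(2) = 12
For a 2×2 matrix, A⁻¹ = (1/det(A)) · [[d, -b], [-c, a]]
    = (1/12) · [[-2, 1], [-2, -5]]

A⁻¹ = 
  [ -1/6,  1/12]
  [ -1/6, -5/12]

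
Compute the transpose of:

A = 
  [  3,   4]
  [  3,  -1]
Aᵀ = 
  [  3,   3]
  [  4,  -1]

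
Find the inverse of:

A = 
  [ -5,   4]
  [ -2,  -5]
det(A) = (-5)(-5) - (4)(-2) = 33
For a 2×2 matrix, A⁻¹ = (1/det(A)) · [[d, -b], [-c, a]]
    = (1/33) · [[-5, -4], [2, -5]]

A⁻¹ = 
  [-5/33, -4/33]
  [ 2/33, -5/33]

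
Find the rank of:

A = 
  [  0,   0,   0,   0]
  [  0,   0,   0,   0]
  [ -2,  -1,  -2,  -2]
rank(A) = 1

Row reduce:
Swap R1 ↔ R3
REF = 
  [ -2,  -1,  -2,  -2]
  [  0,   0,   0,   0]
  [  0,   0,   0,   0]
Pivot columns: 1 → 1 pivot.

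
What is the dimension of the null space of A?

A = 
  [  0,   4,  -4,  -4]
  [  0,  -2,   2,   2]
nullity(A) = 3

Row reduce:
R2 → R2 + (1/2)·R1
REF = 
  [  0,   4,  -4,  -4]
  [  0,   0,   0,   0]
Pivot columns: 2 → 1 pivot.
rank(A) = 1, so nullity(A) = 4 - 1 = 3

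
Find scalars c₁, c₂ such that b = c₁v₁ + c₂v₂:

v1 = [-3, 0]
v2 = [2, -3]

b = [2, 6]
c1 = -2, c2 = -2

b = -2·v1 + -2·v2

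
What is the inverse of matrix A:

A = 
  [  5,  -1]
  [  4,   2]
det(A) = (5)(2) - (-1)(4) = 14
For a 2×2 matrix, A⁻¹ = (1/det(A)) · [[d, -b], [-c, a]]
    = (1/14) · [[2, 1], [-4, 5]]

A⁻¹ = 
  [ 1/7, 1/14]
  [-2/7, 5/14]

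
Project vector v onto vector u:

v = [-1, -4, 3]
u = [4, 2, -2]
proj_u(v) = [-3, -3/2, 3/2]

v·u = (-1)(4) + (-4)(2) + (3)(-2) = -18
u·u = (4)² + (2)² + (-2)² = 24
proj_u(v) = (v·u / u·u) × u = (-18/24) × u = (-3/4) × u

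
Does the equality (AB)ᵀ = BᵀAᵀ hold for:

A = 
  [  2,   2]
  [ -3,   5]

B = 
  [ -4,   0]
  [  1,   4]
Yes

(AB)ᵀ = 
  [ -6,  17]
  [  8,  20]

BᵀAᵀ = 
  [ -6,  17]
  [  8,  20]

Both sides are equal — this is the standard identity (AB)ᵀ = BᵀAᵀ, which holds for all A, B.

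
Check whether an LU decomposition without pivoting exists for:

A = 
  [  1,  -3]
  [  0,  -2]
Yes.
A[1,1] = 1 ≠ 0, so Gaussian elimination proceeds without a row swap: multiplier ℓ₂₁ = (0)/(1) = 0, and U[2,2] = -2 - (0)(-3) = -2.
L = 
  [  1,   0]
  [  0,   1]
U = 
  [  1,  -3]
  [  0,  -2]
Check row 2 of LU: [(0)(1), (0)(-3) + (-2)] = [0, -2] = row 2 of A ✓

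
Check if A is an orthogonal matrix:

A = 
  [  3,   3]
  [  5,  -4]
No

AᵀA = 
  [ 34, -11]
  [-11,  25]
≠ I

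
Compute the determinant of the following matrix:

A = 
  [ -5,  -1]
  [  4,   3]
For a 2×2 matrix, det = ad - bc = (-5)(3) - (-1)(4) = -11

det(A) = -11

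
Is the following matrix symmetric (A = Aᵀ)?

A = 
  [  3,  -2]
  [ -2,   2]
Yes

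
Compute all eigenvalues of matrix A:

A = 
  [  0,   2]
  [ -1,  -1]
tr(A) = -1, det(A) = 2
Characteristic polynomial: λ² - tr(A)λ + det(A) = λ² + λ + 2
λ² + λ + 2 = 0  ⇒  λ = (-1 ± √((1)² - 4·(2)))/2 = (-1 ± √(-7))/2
  = (-1 + i√7)/2,  (-1 - i√7)/2

λ = (-1 + i√7)/2, (-1 - i√7)/2  (≈ -0.5 + 1.323i, -0.5 - 1.323i)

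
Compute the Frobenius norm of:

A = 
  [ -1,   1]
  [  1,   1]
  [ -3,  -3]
||A||_F = 4.69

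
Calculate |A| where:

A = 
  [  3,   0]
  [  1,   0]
For a 2×2 matrix, det = ad - bc = (3)(0) - (0)(1) = 0

det(A) = 0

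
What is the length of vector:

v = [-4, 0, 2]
4.472

||v||₂ = √((-4)² + (0)² + (2)²) = √20 = 4.472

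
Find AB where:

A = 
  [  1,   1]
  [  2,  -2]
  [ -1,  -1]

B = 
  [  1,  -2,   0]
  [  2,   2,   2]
AB = 
  [  3,   0,   2]
  [ -2,  -8,  -4]
  [ -3,   0,  -2]

A is 3×2 and B is 2×3, so AB is 3×3. Each entry is (row of A)·(column of B):
AB[1,1] = (1)(1) + (1)(2) = 3
AB[1,2] = (1)(-2) + (1)(2) = 0
AB[1,3] = (1)(0) + (1)(2) = 2
AB[2,1] = (2)(1) + (-2)(2) = -2
AB[2,2] = (2)(-2) + (-2)(2) = -8
AB[2,3] = (2)(0) + (-2)(2) = -4
AB[3,1] = (-1)(1) + (-1)(2) = -3
AB[3,2] = (-1)(-2) + (-1)(2) = 0
AB[3,3] = (-1)(0) + (-1)(2) = -2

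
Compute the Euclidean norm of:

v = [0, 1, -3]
3.162

||v||₂ = √((0)² + (1)² + (-3)²) = √10 = 3.162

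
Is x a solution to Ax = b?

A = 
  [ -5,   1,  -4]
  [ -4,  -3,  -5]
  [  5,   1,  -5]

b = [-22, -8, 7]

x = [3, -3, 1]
Yes

Ax = [-22, -8, 7] = b ✓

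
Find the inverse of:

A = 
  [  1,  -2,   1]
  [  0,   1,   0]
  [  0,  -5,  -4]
det(A) = (1)·((1)(-4) - (0)(-5)) - (-2)·((0)(-4) - (0)(0)) + (1)·((0)(-5) - (1)(0))
  = (1)(-4) - (-2)(0) + (1)(0)
  = -4
det(A) = -4 ≠ 0, so A is invertible.

Cofactors Cᵢⱼ = (-1)ⁱ⁺ʲ·Mᵢⱼ:
C = 
  [ -4,   0,   0]
  [-13,  -4,   5]
  [ -1,   0,   1]

adj(A) = Cᵀ:
adj(A) = 
  [ -4, -13,  -1]
  [  0,  -4,   0]
  [  0,   5,   1]

A⁻¹ = (-1/4) · adj(A):
A⁻¹ = 
  [   1, 13/4,  1/4]
  [   0,    1,    0]
  [   0, -5/4, -1/4]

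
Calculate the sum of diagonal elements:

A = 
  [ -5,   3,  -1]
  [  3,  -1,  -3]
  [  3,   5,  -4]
-10

tr(A) = -5 + -1 + -4 = -10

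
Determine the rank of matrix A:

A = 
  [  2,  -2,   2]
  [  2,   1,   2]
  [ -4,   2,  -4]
Row reduce:
R2 → R2 - (1)·R1
R3 → R3 + (2)·R1
R3 → R3 + (2/3)·R2
REF = 
  [  2,  -2,   2]
  [  0,   3,   0]
  [  0,   0,   0]
Pivot columns: 1, 2 → 2 pivots.

rank(A) = 2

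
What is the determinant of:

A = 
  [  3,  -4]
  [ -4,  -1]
-19

For a 2×2 matrix, det = ad - bc = (3)(-1) - (-4)(-4) = -19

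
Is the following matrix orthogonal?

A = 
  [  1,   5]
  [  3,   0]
No

AᵀA = 
  [ 10,   5]
  [  5,  25]
≠ I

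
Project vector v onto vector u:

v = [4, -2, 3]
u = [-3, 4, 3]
v·u = (4)(-3) + (-2)(4) + (3)(3) = -11
u·u = (-3)² + (4)² + (3)² = 34
proj_u(v) = (v·u / u·u) × u = (-11/34) × u

proj_u(v) = [33/34, -22/17, -33/34]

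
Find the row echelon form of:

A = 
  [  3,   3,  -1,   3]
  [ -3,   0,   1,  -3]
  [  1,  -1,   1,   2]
Row operations:
R2 → R2 + (1)·R1
R3 → R3 - (1/3)·R1
R3 → R3 + (2/3)·R2

Resulting echelon form:
REF = 
  [  3,   3,  -1,   3]
  [  0,   3,   0,   0]
  [  0,   0, 4/3,   1]

Rank = 3 (number of non-zero pivot rows).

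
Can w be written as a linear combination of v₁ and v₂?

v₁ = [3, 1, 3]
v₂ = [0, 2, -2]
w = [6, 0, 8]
Yes

Form the augmented matrix and row-reduce:
[v₁|v₂|w] = 
  [  3,   0,   6]
  [  1,   2,   0]
  [  3,  -2,   8]
R2 → R2 - (1/3)·R1
R3 → R3 - (1)·R1
R3 → R3 + (1)·R2
REF = 
  [  3,   0,   6]
  [  0,   2,  -2]
  [  0,   0,   0]

No row of the form [0 0 | nonzero], so the system is consistent. Back-substitution gives c₁ = 2, c₂ = -1: w = (2)·v₁ + (-1)·v₂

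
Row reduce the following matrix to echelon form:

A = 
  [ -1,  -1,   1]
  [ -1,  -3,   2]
Row operations:
R2 → R2 - (1)·R1

Resulting echelon form:
REF = 
  [ -1,  -1,   1]
  [  0,  -2,   1]

Rank = 2 (number of non-zero pivot rows).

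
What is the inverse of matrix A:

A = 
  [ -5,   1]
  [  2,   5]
det(A) = (-5)(5) - (1)(2) = -27
For a 2×2 matrix, A⁻¹ = (1/det(A)) · [[d, -b], [-c, a]]
    = (-1/27) · [[5, -1], [-2, -5]]

A⁻¹ = 
  [-5/27,  1/27]
  [ 2/27,  5/27]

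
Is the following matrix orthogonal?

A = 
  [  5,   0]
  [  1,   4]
No

AᵀA = 
  [ 26,   4]
  [  4,  16]
≠ I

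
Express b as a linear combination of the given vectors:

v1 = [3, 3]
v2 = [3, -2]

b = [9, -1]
c1 = 1, c2 = 2

b = 1·v1 + 2·v2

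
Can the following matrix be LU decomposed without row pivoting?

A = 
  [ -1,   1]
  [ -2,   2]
Yes.
A[1,1] = -1 ≠ 0, so Gaussian elimination proceeds without a row swap: multiplier ℓ₂₁ = (-2)/(-1) = 2, and U[2,2] = 2 - (2)(1) = 0.
L = 
  [  1,   0]
  [  2,   1]
U = 
  [ -1,   1]
  [  0,   0]
Check row 2 of LU: [(2)(-1), (2)(1) + 0] = [-2, 2] = row 2 of A ✓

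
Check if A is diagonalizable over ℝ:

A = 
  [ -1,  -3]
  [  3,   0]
No

tr(A) = -1, det(A) = 9
Characteristic polynomial: λ² - tr(A)λ + det(A) = λ² + λ + 9
λ² + λ + 9 = 0  ⇒  λ = (-1 ± √((1)² - 4·(9)))/2 = (-1 ± √(-35))/2
  = (-1 + i√35)/2,  (-1 - i√35)/2
Eigenvalues: (-1 + i√35)/2, (-1 - i√35)/2  (≈ -0.5 + 2.958i, -0.5 - 2.958i)
Has complex eigenvalues (not diagonalizable over ℝ).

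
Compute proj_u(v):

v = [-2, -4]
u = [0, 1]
proj_u(v) = [0, -4]

v·u = (-2)(0) + (-4)(1) = -4
u·u = (0)² + (1)² = 1
proj_u(v) = (v·u / u·u) × u = (-4/1) × u = (-4) × u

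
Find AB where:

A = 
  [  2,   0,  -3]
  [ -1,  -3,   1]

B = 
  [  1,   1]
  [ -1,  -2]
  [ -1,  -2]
A is 2×3 and B is 3×2, so AB is 2×2. Each entry is (row of A)·(column of B):
AB[1,1] = (2)(1) + (0)(-1) + (-3)(-1) = 5
AB[1,2] = (2)(1) + (0)(-2) + (-3)(-2) = 8
AB[2,1] = (-1)(1) + (-3)(-1) + (1)(-1) = 1
AB[2,2] = (-1)(1) + (-3)(-2) + (1)(-2) = 3

AB = 
  [  5,   8]
  [  1,   3]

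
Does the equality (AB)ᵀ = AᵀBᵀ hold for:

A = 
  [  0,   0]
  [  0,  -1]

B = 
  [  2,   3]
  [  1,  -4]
No

(AB)ᵀ = 
  [  0,  -1]
  [  0,   4]

AᵀBᵀ = 
  [  0,   0]
  [ -3,   4]

The two matrices differ, so (AB)ᵀ ≠ AᵀBᵀ in general. The correct identity is (AB)ᵀ = BᵀAᵀ.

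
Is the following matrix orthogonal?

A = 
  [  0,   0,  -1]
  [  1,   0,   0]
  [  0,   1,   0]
Yes

AᵀA = 
  [  1,   0,   0]
  [  0,   1,   0]
  [  0,   0,   1]
= I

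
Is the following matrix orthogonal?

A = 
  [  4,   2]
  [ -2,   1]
No

AᵀA = 
  [ 20,   6]
  [  6,   5]
≠ I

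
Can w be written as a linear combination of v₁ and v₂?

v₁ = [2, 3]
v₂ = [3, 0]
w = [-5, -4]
Yes

Form the augmented matrix and row-reduce:
[v₁|v₂|w] = 
  [  2,   3,  -5]
  [  3,   0,  -4]
R2 → R2 - (3/2)·R1
REF = 
  [   2,    3,   -5]
  [   0, -9/2,  7/2]

No row of the form [0 0 | nonzero], so the system is consistent. Back-substitution gives c₁ = -4/3, c₂ = -7/9: w = (-4/3)·v₁ + (-7/9)·v₂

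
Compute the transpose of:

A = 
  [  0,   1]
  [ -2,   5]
Aᵀ = 
  [  0,  -2]
  [  1,   5]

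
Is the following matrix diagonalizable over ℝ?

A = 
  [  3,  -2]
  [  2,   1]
No

tr(A) = 4, det(A) = 7
Characteristic polynomial: λ² - tr(A)λ + det(A) = λ² - 4λ + 7
λ² - 4λ + 7 = 0  ⇒  λ = (4 ± √((-4)² - 4·(7)))/2 = (4 ± √(-12))/2
  = 2 + i√3,  2 - i√3
Eigenvalues: 2 + i√3, 2 - i√3  (≈ 2 + 1.732i, 2 - 1.732i)
Has complex eigenvalues (not diagonalizable over ℝ).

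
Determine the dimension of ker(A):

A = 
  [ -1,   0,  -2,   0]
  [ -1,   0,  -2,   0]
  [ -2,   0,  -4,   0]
nullity(A) = 3

Row reduce:
R2 → R2 - (1)·R1
R3 → R3 - (2)·R1
REF = 
  [ -1,   0,  -2,   0]
  [  0,   0,   0,   0]
  [  0,   0,   0,   0]
Pivot columns: 1 → 1 pivot.
rank(A) = 1, so nullity(A) = 4 - 1 = 3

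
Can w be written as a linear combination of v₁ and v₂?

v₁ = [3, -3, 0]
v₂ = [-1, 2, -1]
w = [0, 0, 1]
No

Form the augmented matrix and row-reduce:
[v₁|v₂|w] = 
  [  3,  -1,   0]
  [ -3,   2,   0]
  [  0,  -1,   1]
R2 → R2 + (1)·R1
R3 → R3 + (1)·R2
REF = 
  [  3,  -1,   0]
  [  0,   1,   0]
  [  0,   0,   1]

Row 3 reads [0 0 | 1], i.e. 0 = 1, so the system is inconsistent and w ∉ span{v₁, v₂}.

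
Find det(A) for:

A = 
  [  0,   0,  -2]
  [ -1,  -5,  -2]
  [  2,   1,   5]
Cofactor expansion along row 1:
det(A) = (0)·((-5)(5) - (-2)(1)) - (0)·((-1)(5) - (-2)(2)) + (-2)·((-1)(1) - (-5)(2))
  = (0)(-23) - (0)(-1) + (-2)(9)
  = -18

det(A) = -18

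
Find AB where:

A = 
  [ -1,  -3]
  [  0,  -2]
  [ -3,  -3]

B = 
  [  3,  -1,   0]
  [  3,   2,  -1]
A is 3×2 and B is 2×3, so AB is 3×3. Each entry is (row of A)·(column of B):
AB[1,1] = (-1)(3) + (-3)(3) = -12
AB[1,2] = (-1)(-1) + (-3)(2) = -5
AB[1,3] = (-1)(0) + (-3)(-1) = 3
AB[2,1] = (0)(3) + (-2)(3) = -6
AB[2,2] = (0)(-1) + (-2)(2) = -4
AB[2,3] = (0)(0) + (-2)(-1) = 2
AB[3,1] = (-3)(3) + (-3)(3) = -18
AB[3,2] = (-3)(-1) + (-3)(2) = -3
AB[3,3] = (-3)(0) + (-3)(-1) = 3

AB = 
  [-12,  -5,   3]
  [ -6,  -4,   2]
  [-18,  -3,   3]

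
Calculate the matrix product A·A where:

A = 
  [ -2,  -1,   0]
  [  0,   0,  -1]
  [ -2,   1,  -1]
A² = A·A:
A²[1,1] = (-2)(-2) + (-1)(0) + (0)(-2) = 4
A²[1,2] = (-2)(-1) + (-1)(0) + (0)(1) = 2
A²[1,3] = (-2)(0) + (-1)(-1) + (0)(-1) = 1
A²[2,1] = (0)(-2) + (0)(0) + (-1)(-2) = 2
A²[2,2] = (0)(-1) + (0)(0) + (-1)(1) = -1
A²[2,3] = (0)(0) + (0)(-1) + (-1)(-1) = 1
A²[3,1] = (-2)(-2) + (1)(0) + (-1)(-2) = 6
A²[3,2] = (-2)(-1) + (1)(0) + (-1)(1) = 1
A²[3,3] = (-2)(0) + (1)(-1) + (-1)(-1) = 0
A² = 
  [  4,   2,   1]
  [  2,  -1,   1]
  [  6,   1,   0]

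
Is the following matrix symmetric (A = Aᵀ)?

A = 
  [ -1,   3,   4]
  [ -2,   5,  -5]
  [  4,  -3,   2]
No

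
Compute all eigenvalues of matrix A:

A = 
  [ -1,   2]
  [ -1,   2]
λ = 1, 0

tr(A) = 1, det(A) = 0
Characteristic polynomial: λ² - tr(A)λ + det(A) = λ² - λ
λ² - λ = λ(λ - 1)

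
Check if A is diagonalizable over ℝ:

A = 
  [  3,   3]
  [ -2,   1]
No

tr(A) = 4, det(A) = 9
Characteristic polynomial: λ² - tr(A)λ + det(A) = λ² - 4λ + 9
λ² - 4λ + 9 = 0  ⇒  λ = (4 ± √((-4)² - 4·(9)))/2 = (4 ± √(-20))/2
  = 2 + i√5,  2 - i√5
Eigenvalues: 2 + i√5, 2 - i√5  (≈ 2 + 2.236i, 2 - 2.236i)
Has complex eigenvalues (not diagonalizable over ℝ).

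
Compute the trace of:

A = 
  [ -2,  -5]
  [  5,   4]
2

tr(A) = -2 + 4 = 2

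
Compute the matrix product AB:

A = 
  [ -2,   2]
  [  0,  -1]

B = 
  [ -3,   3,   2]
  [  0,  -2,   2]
A is 2×2 and B is 2×3, so AB is 2×3. Each entry is (row of A)·(column of B):
AB[1,1] = (-2)(-3) + (2)(0) = 6
AB[1,2] = (-2)(3) + (2)(-2) = -10
AB[1,3] = (-2)(2) + (2)(2) = 0
AB[2,1] = (0)(-3) + (-1)(0) = 0
AB[2,2] = (0)(3) + (-1)(-2) = 2
AB[2,3] = (0)(2) + (-1)(2) = -2

AB = 
  [  6, -10,   0]
  [  0,   2,  -2]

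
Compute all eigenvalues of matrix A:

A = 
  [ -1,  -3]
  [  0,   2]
tr(A) = 1, det(A) = -2
Characteristic polynomial: λ² - tr(A)λ + det(A) = λ² - λ - 2
λ² - λ - 2 = (λ + 1)(λ - 2)

λ = 2, -1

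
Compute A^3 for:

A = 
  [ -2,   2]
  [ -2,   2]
A² = A·A:
A²[1,1] = (-2)(-2) + (2)(-2) = 0
A²[1,2] = (-2)(2) + (2)(2) = 0
A²[2,1] = (-2)(-2) + (2)(-2) = 0
A²[2,2] = (-2)(2) + (2)(2) = 0
A² = 
  [  0,   0]
  [  0,   0]

A^3 = A^2·A:
A^3[1,1] = (0)(-2) + (0)(-2) = 0
A^3[1,2] = (0)(2) + (0)(2) = 0
A^3[2,1] = (0)(-2) + (0)(-2) = 0
A^3[2,2] = (0)(2) + (0)(2) = 0
A^3 = 
  [  0,   0]
  [  0,   0]

Therefore
A^3 = 
  [  0,   0]
  [  0,   0]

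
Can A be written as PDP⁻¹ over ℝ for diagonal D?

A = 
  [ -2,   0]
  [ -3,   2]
Yes

tr(A) = 0, det(A) = -4
Characteristic polynomial: λ² - tr(A)λ + det(A) = λ² - 4
λ² - 4 = (λ + 2)(λ - 2)
Eigenvalues: 2, -2
λ=-2: alg. mult. = 1, geom. mult. = 2 - rank(A - (-2)I) = 2 - 1 = 1
λ=2: alg. mult. = 1, geom. mult. = 2 - rank(A - (2)I) = 2 - 1 = 1
Sum of geometric multiplicities equals n, so A has n independent eigenvectors.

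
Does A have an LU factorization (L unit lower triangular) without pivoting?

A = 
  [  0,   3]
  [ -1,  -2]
No.
A[1,1] = 0 but A[2,1] = -1 ≠ 0. Any LU with L unit lower triangular has (LU)[1,1] = U[1,1] and (LU)[2,1] = L[2,1]·U[1,1]; matching A forces U[1,1] = 0, which then forces (LU)[2,1] = 0 ≠ -1. A row swap (pivoting) is required.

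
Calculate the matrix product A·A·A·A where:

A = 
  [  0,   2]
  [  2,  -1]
A^4 = 
  [ 20, -18]
  [-18,  29]

A² = A·A:
A²[1,1] = (0)(0) + (2)(2) = 4
A²[1,2] = (0)(2) + (2)(-1) = -2
A²[2,1] = (2)(0) + (-1)(2) = -2
A²[2,2] = (2)(2) + (-1)(-1) = 5
A² = 
  [  4,  -2]
  [ -2,   5]

A^3 = A^2·A:
A^3[1,1] = (4)(0) + (-2)(2) = -4
A^3[1,2] = (4)(2) + (-2)(-1) = 10
A^3[2,1] = (-2)(0) + (5)(2) = 10
A^3[2,2] = (-2)(2) + (5)(-1) = -9
A^3 = 
  [ -4,  10]
  [ 10,  -9]

A^4 = A^3·A:
A^4[1,1] = (-4)(0) + (10)(2) = 20
A^4[1,2] = (-4)(2) + (10)(-1) = -18
A^4[2,1] = (10)(0) + (-9)(2) = -18
A^4[2,2] = (10)(2) + (-9)(-1) = 29
A^4 = 
  [ 20, -18]
  [-18,  29]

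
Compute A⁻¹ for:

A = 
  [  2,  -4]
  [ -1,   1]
det(A) = (2)(1) - (-4)(-1) = -2
For a 2×2 matrix, A⁻¹ = (1/det(A)) · [[d, -b], [-c, a]]
    = (-1/2) · [[1, 4], [1, 2]]

A⁻¹ = 
  [-1/2,   -2]
  [-1/2,   -1]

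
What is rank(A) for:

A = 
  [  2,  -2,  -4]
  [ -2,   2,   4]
Row reduce:
R2 → R2 + (1)·R1
REF = 
  [  2,  -2,  -4]
  [  0,   0,   0]
Pivot columns: 1 → 1 pivot.

rank(A) = 1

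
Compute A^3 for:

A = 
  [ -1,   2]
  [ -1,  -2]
A^3 = 
  [  7,  10]
  [ -5,   2]

A² = A·A:
A²[1,1] = (-1)(-1) + (2)(-1) = -1
A²[1,2] = (-1)(2) + (2)(-2) = -6
A²[2,1] = (-1)(-1) + (-2)(-1) = 3
A²[2,2] = (-1)(2) + (-2)(-2) = 2
A² = 
  [ -1,  -6]
  [  3,   2]

A^3 = A^2·A:
A^3[1,1] = (-1)(-1) + (-6)(-1) = 7
A^3[1,2] = (-1)(2) + (-6)(-2) = 10
A^3[2,1] = (3)(-1) + (2)(-1) = -5
A^3[2,2] = (3)(2) + (2)(-2) = 2
A^3 = 
  [  7,  10]
  [ -5,   2]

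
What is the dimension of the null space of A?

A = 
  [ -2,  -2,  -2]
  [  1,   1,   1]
nullity(A) = 2

Row reduce:
R2 → R2 + (1/2)·R1
REF = 
  [ -2,  -2,  -2]
  [  0,   0,   0]
Pivot columns: 1 → 1 pivot.
rank(A) = 1, so nullity(A) = 3 - 1 = 2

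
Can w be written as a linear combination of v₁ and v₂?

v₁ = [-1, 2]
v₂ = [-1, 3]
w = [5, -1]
Yes

Form the augmented matrix and row-reduce:
[v₁|v₂|w] = 
  [ -1,  -1,   5]
  [  2,   3,  -1]
R2 → R2 + (2)·R1
REF = 
  [ -1,  -1,   5]
  [  0,   1,   9]

No row of the form [0 0 | nonzero], so the system is consistent. Back-substitution gives c₁ = -14, c₂ = 9: w = (-14)·v₁ + (9)·v₂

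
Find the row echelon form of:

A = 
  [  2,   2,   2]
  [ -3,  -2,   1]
Row operations:
R2 → R2 + (3/2)·R1

Resulting echelon form:
REF = 
  [  2,   2,   2]
  [  0,   1,   4]

Rank = 2 (number of non-zero pivot rows).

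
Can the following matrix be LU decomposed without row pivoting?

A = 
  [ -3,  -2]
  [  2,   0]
Yes.
A[1,1] = -3 ≠ 0, so Gaussian elimination proceeds without a row swap: multiplier ℓ₂₁ = (2)/(-3) = -2/3, and U[2,2] = 0 - (-2/3)(-2) = -4/3.
L = 
  [   1,    0]
  [-2/3,    1]
U = 
  [  -3,   -2]
  [   0, -4/3]
Check row 2 of LU: [(-2/3)(-3), (-2/3)(-2) + (-4/3)] = [2, 0] = row 2 of A ✓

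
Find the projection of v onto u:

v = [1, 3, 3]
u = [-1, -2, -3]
proj_u(v) = [8/7, 16/7, 24/7]

v·u = (1)(-1) + (3)(-2) + (3)(-3) = -16
u·u = (-1)² + (-2)² + (-3)² = 14
proj_u(v) = (v·u / u·u) × u = (-16/14) × u = (-8/7) × u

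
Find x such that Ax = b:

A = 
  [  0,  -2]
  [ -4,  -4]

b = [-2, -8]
Row reduce the augmented matrix [A|b]:
Swap R1 ↔ R2
REF = 
  [ -4,  -4,  -8]
  [  0,  -2,  -2]

Back-substitution:
x₂ = (-2) / (-2) = 1
x₁ = (-8 - (-4)(1)) / (-4) = 1

x = [1, 1]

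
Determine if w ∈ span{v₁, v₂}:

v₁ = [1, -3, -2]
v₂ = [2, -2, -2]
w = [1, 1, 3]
No

Form the augmented matrix and row-reduce:
[v₁|v₂|w] = 
  [  1,   2,   1]
  [ -3,  -2,   1]
  [ -2,  -2,   3]
R2 → R2 + (3)·R1
R3 → R3 + (2)·R1
R3 → R3 - (1/2)·R2
REF = 
  [  1,   2,   1]
  [  0,   4,   4]
  [  0,   0,   3]

Row 3 reads [0 0 | 3], i.e. 0 = 3, so the system is inconsistent and w ∉ span{v₁, v₂}.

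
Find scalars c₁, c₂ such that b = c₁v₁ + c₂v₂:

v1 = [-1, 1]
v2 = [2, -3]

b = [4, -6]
c1 = 0, c2 = 2

b = 0·v1 + 2·v2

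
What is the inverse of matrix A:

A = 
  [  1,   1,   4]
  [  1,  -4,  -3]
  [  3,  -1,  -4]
det(A) = (1)·((-4)(-4) - (-3)(-1)) - (1)·((1)(-4) - (-3)(3)) + (4)·((1)(-1) - (-4)(3))
  = (1)(13) - (1)(5) + (4)(11)
  = 52
det(A) = 52 ≠ 0, so A is invertible.

Cofactors Cᵢⱼ = (-1)ⁱ⁺ʲ·Mᵢⱼ:
C = 
  [ 13,  -5,  11]
  [  0, -16,   4]
  [ 13,   7,  -5]

adj(A) = Cᵀ:
adj(A) = 
  [ 13,   0,  13]
  [ -5, -16,   7]
  [ 11,   4,  -5]

A⁻¹ = (1/52) · adj(A):
A⁻¹ = 
  [  1/4,     0,   1/4]
  [-5/52, -4/13,  7/52]
  [11/52,  1/13, -5/52]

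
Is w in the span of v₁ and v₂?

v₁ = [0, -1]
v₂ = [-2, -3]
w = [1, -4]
Yes

Form the augmented matrix and row-reduce:
[v₁|v₂|w] = 
  [  0,  -2,   1]
  [ -1,  -3,  -4]
Swap R1 ↔ R2
REF = 
  [ -1,  -3,  -4]
  [  0,  -2,   1]

No row of the form [0 0 | nonzero], so the system is consistent. Back-substitution gives c₁ = 11/2, c₂ = -1/2: w = (11/2)·v₁ + (-1/2)·v₂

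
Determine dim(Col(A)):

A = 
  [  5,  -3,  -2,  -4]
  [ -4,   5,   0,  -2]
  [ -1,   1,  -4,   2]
Row reduce:
R2 → R2 + (4/5)·R1
R3 → R3 + (1/5)·R1
R3 → R3 - (2/13)·R2
REF = 
  [     5,     -3,     -2,     -4]
  [     0,   13/5,   -8/5,  -26/5]
  [     0,      0, -54/13,      2]
Pivot columns: 1, 2, 3 → 3 pivots.
dim(Col(A)) = number of pivot columns = 3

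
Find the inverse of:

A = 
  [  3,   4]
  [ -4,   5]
det(A) = (3)(5) - (4)(-4) = 31
For a 2×2 matrix, A⁻¹ = (1/det(A)) · [[d, -b], [-c, a]]
    = (1/31) · [[5, -4], [4, 3]]

A⁻¹ = 
  [ 5/31, -4/31]
  [ 4/31,  3/31]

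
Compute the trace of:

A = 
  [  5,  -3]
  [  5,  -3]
2

tr(A) = 5 + -3 = 2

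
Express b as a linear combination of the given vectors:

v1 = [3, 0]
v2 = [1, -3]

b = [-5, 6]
c1 = -1, c2 = -2

b = -1·v1 + -2·v2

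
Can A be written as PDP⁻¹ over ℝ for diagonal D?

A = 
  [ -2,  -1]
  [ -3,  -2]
Yes

tr(A) = -4, det(A) = 1
Characteristic polynomial: λ² - tr(A)λ + det(A) = λ² + 4λ + 1
λ² + 4λ + 1 = 0  ⇒  λ = (-4 ± √((4)² - 4·(1)))/2 = (-4 ± √(12))/2
  = -2 + √3,  -2 - √3
Eigenvalues: -2 + √3, -2 - √3  (≈ -0.2679, -3.732)
The two irrational eigenvalues are distinct (simple), so each has alg. mult. = geom. mult. = 1.
Sum of geometric multiplicities equals n, so A has n independent eigenvectors.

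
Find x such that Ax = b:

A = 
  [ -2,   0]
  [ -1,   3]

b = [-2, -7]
x = [1, -2]

Row reduce the augmented matrix [A|b]:
R2 → R2 - (1/2)·R1
REF = 
  [ -2,   0,  -2]
  [  0,   3,  -6]

Back-substitution:
x₂ = (-6) / 3 = -2
x₁ = (-2 - (0)(-2)) / (-2) = 1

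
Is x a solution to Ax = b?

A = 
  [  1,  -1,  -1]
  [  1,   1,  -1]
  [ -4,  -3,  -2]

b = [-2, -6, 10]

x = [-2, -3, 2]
No

Ax = [-1, -7, 13] ≠ b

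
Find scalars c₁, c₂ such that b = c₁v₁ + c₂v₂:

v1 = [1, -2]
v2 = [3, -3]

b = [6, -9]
c1 = 3, c2 = 1

b = 3·v1 + 1·v2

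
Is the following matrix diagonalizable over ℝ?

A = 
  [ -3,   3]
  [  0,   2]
Yes

tr(A) = -1, det(A) = -6
Characteristic polynomial: λ² - tr(A)λ + det(A) = λ² + λ - 6
λ² + λ - 6 = (λ + 3)(λ - 2)
Eigenvalues: 2, -3
λ=-3: alg. mult. = 1, geom. mult. = 2 - rank(A - (-3)I) = 2 - 1 = 1
λ=2: alg. mult. = 1, geom. mult. = 2 - rank(A - (2)I) = 2 - 1 = 1
Sum of geometric multiplicities equals n, so A has n independent eigenvectors.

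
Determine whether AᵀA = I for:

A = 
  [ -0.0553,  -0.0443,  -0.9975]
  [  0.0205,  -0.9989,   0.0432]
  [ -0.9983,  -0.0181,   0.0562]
Yes

AᵀA = 
  [  1.0001,   0,  -0.0001]
  [  0,   1.0001,   0]
  [ -0.0001,   0,   1]
≈ I (equal to I up to the 4-dp rounding of the entries)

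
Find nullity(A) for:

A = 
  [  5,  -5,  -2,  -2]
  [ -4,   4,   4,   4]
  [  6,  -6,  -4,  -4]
nullity(A) = 2

Row reduce:
R2 → R2 + (4/5)·R1
R3 → R3 - (6/5)·R1
R3 → R3 + (2/3)·R2
REF = 
  [   5,   -5,   -2,   -2]
  [   0,    0, 12/5, 12/5]
  [   0,    0,    0,    0]
Pivot columns: 1, 3 → 2 pivots.
rank(A) = 2, so nullity(A) = 4 - 2 = 2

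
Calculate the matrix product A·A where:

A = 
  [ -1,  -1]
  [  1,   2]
A² = A·A:
A²[1,1] = (-1)(-1) + (-1)(1) = 0
A²[1,2] = (-1)(-1) + (-1)(2) = -1
A²[2,1] = (1)(-1) + (2)(1) = 1
A²[2,2] = (1)(-1) + (2)(2) = 3
A² = 
  [  0,  -1]
  [  1,   3]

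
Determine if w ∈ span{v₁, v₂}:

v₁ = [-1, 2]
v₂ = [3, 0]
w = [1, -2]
Yes

Form the augmented matrix and row-reduce:
[v₁|v₂|w] = 
  [ -1,   3,   1]
  [  2,   0,  -2]
R2 → R2 + (2)·R1
REF = 
  [ -1,   3,   1]
  [  0,   6,   0]

No row of the form [0 0 | nonzero], so the system is consistent. Back-substitution gives c₁ = -1, c₂ = 0: w = (-1)·v₁ + (0)·v₂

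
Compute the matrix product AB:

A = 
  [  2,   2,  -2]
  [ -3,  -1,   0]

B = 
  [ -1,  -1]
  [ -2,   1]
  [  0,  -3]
A is 2×3 and B is 3×2, so AB is 2×2. Each entry is (row of A)·(column of B):
AB[1,1] = (2)(-1) + (2)(-2) + (-2)(0) = -6
AB[1,2] = (2)(-1) + (2)(1) + (-2)(-3) = 6
AB[2,1] = (-3)(-1) + (-1)(-2) + (0)(0) = 5
AB[2,2] = (-3)(-1) + (-1)(1) + (0)(-3) = 2

AB = 
  [ -6,   6]
  [  5,   2]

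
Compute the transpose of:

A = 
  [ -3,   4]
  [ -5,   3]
Aᵀ = 
  [ -3,  -5]
  [  4,   3]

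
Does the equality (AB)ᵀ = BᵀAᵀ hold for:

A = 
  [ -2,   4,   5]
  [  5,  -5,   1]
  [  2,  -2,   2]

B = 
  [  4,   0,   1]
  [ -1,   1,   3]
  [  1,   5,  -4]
Yes

(AB)ᵀ = 
  [ -7,  26,  12]
  [ 29,   0,   8]
  [-10, -14, -12]

BᵀAᵀ = 
  [ -7,  26,  12]
  [ 29,   0,   8]
  [-10, -14, -12]

Both sides are equal — this is the standard identity (AB)ᵀ = BᵀAᵀ, which holds for all A, B.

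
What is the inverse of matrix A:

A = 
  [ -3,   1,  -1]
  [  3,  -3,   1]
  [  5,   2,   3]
det(A) = (-3)·((-3)(3) - (1)(2)) - (1)·((3)(3) - (1)(5)) + (-1)·((3)(2) - (-3)(5))
  = (-3)(-11) - (1)(4) + (-1)(21)
  = 8
det(A) = 8 ≠ 0, so A is invertible.

Cofactors Cᵢⱼ = (-1)ⁱ⁺ʲ·Mᵢⱼ:
C = 
  [-11,  -4,  21]
  [ -5,  -4,  11]
  [ -2,   0,   6]

adj(A) = Cᵀ:
adj(A) = 
  [-11,  -5,  -2]
  [ -4,  -4,   0]
  [ 21,  11,   6]

A⁻¹ = (1/8) · adj(A):
A⁻¹ = 
  [-11/8,  -5/8,  -1/4]
  [ -1/2,  -1/2,     0]
  [ 21/8,  11/8,   3/4]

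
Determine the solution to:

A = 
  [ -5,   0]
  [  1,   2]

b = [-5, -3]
Row reduce the augmented matrix [A|b]:
R2 → R2 + (1/5)·R1
REF = 
  [ -5,   0,  -5]
  [  0,   2,  -4]

Back-substitution:
x₂ = (-4) / 2 = -2
x₁ = (-5 - (0)(-2)) / (-5) = 1

x = [1, -2]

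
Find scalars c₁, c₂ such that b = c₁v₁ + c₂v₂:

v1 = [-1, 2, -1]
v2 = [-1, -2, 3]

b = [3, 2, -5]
c1 = -1, c2 = -2

b = -1·v1 + -2·v2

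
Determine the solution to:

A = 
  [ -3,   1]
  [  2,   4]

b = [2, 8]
x = [0, 2]

Row reduce the augmented matrix [A|b]:
R2 → R2 + (2/3)·R1
REF = 
  [  -3,    1,    2]
  [   0, 14/3, 28/3]

Back-substitution:
x₂ = (28/3) / (14/3) = 2
x₁ = (2 - (1)(2)) / (-3) = 0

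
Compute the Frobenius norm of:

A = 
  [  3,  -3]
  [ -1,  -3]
||A||_F = 5.292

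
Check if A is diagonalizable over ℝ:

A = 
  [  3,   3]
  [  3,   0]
Yes

tr(A) = 3, det(A) = -9
Characteristic polynomial: λ² - tr(A)λ + det(A) = λ² - 3λ - 9
λ² - 3λ - 9 = 0  ⇒  λ = (3 ± √((-3)² - 4·(-9)))/2 = (3 ± √(45))/2
  = (3 + 3√5)/2,  (3 - 3√5)/2
Eigenvalues: (3 + 3√5)/2, (3 - 3√5)/2  (≈ 4.854, -1.854)
The two irrational eigenvalues are distinct (simple), so each has alg. mult. = geom. mult. = 1.
Sum of geometric multiplicities equals n, so A has n independent eigenvectors.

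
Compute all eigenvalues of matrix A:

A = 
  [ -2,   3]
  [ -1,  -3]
tr(A) = -5, det(A) = 9
Characteristic polynomial: λ² - tr(A)λ + det(A) = λ² + 5λ + 9
λ² + 5λ + 9 = 0  ⇒  λ = (-5 ± √((5)² - 4·(9)))/2 = (-5 ± √(-11))/2
  = (-5 + i√11)/2,  (-5 - i√11)/2

λ = (-5 + i√11)/2, (-5 - i√11)/2  (≈ -2.5 + 1.658i, -2.5 - 1.658i)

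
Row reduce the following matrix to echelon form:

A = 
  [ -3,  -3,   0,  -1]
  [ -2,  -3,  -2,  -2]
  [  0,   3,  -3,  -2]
Row operations:
R2 → R2 - (2/3)·R1
R3 → R3 + (3)·R2

Resulting echelon form:
REF = 
  [  -3,   -3,    0,   -1]
  [   0,   -1,   -2, -4/3]
  [   0,    0,   -9,   -6]

Rank = 3 (number of non-zero pivot rows).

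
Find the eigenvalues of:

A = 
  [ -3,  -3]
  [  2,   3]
λ = √3, -√3  (≈ 1.732, -1.732)

tr(A) = 0, det(A) = -3
Characteristic polynomial: λ² - tr(A)λ + det(A) = λ² - 3
λ² - 3 = 0  ⇒  λ = (0 ± √((0)² - 4·(-3)))/2 = (0 ± √(12))/2
  = √3,  -√3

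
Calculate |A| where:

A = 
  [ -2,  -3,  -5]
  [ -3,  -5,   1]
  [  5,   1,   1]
Cofactor expansion along row 1:
det(A) = (-2)·((-5)(1) - (1)(1)) - (-3)·((-3)(1) - (1)(5)) + (-5)·((-3)(1) - (-5)(5))
  = (-2)(-6) - (-3)(-8) + (-5)(22)
  = -122

det(A) = -122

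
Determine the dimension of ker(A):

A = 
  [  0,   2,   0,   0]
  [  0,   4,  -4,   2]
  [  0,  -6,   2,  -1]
nullity(A) = 2

Row reduce:
R2 → R2 - (2)·R1
R3 → R3 + (3)·R1
R3 → R3 + (1/2)·R2
REF = 
  [  0,   2,   0,   0]
  [  0,   0,  -4,   2]
  [  0,   0,   0,   0]
Pivot columns: 2, 3 → 2 pivots.
rank(A) = 2, so nullity(A) = 4 - 2 = 2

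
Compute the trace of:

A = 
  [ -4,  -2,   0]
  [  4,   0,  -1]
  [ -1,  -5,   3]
-1

tr(A) = -4 + 0 + 3 = -1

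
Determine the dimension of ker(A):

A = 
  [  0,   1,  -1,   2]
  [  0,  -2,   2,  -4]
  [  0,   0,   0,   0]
nullity(A) = 3

Row reduce:
R2 → R2 + (2)·R1
REF = 
  [  0,   1,  -1,   2]
  [  0,   0,   0,   0]
  [  0,   0,   0,   0]
Pivot columns: 2 → 1 pivot.
rank(A) = 1, so nullity(A) = 4 - 1 = 3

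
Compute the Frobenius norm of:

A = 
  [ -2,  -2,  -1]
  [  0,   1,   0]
||A||_F = 3.162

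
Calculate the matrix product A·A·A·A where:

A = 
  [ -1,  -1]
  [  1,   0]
A^4 = 
  [ -1,  -1]
  [  1,   0]

A² = A·A:
A²[1,1] = (-1)(-1) + (-1)(1) = 0
A²[1,2] = (-1)(-1) + (-1)(0) = 1
A²[2,1] = (1)(-1) + (0)(1) = -1
A²[2,2] = (1)(-1) + (0)(0) = -1
A² = 
  [  0,   1]
  [ -1,  -1]

A^3 = A^2·A:
A^3[1,1] = (0)(-1) + (1)(1) = 1
A^3[1,2] = (0)(-1) + (1)(0) = 0
A^3[2,1] = (-1)(-1) + (-1)(1) = 0
A^3[2,2] = (-1)(-1) + (-1)(0) = 1
A^3 = 
  [  1,   0]
  [  0,   1]

A^4 = A^3·A:
A^4[1,1] = (1)(-1) + (0)(1) = -1
A^4[1,2] = (1)(-1) + (0)(0) = -1
A^4[2,1] = (0)(-1) + (1)(1) = 1
A^4[2,2] = (0)(-1) + (1)(0) = 0
A^4 = 
  [ -1,  -1]
  [  1,   0]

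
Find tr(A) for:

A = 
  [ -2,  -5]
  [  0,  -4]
-6

tr(A) = -2 + -4 = -6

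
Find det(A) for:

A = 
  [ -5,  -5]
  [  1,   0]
For a 2×2 matrix, det = ad - bc = (-5)(0) - (-5)(1) = 5

det(A) = 5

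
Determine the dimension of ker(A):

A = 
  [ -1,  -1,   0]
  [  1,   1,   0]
nullity(A) = 2

Row reduce:
R2 → R2 + (1)·R1
REF = 
  [ -1,  -1,   0]
  [  0,   0,   0]
Pivot columns: 1 → 1 pivot.
rank(A) = 1, so nullity(A) = 3 - 1 = 2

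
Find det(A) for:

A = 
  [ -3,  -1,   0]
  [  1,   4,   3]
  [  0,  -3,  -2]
-5

Cofactor expansion along row 1:
det(A) = (-3)·((4)(-2) - (3)(-3)) - (-1)·((1)(-2) - (3)(0)) + (0)·((1)(-3) - (4)(0))
  = (-3)(1) - (-1)(-2) + (0)(-3)
  = -5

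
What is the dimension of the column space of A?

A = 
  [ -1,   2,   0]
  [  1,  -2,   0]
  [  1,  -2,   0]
dim(Col(A)) = 1

Row reduce:
R2 → R2 + (1)·R1
R3 → R3 + (1)·R1
REF = 
  [ -1,   2,   0]
  [  0,   0,   0]
  [  0,   0,   0]
Pivot columns: 1 → 1 pivot.
dim(Col(A)) = number of pivot columns = 1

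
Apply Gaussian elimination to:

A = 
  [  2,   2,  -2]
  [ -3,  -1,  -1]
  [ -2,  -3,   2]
Row operations:
R2 → R2 + (3/2)·R1
R3 → R3 + (1)·R1
R3 → R3 + (1/2)·R2

Resulting echelon form:
REF = 
  [  2,   2,  -2]
  [  0,   2,  -4]
  [  0,   0,  -2]

Rank = 3 (number of non-zero pivot rows).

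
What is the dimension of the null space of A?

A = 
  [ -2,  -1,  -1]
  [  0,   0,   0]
nullity(A) = 2

Row reduce:
(no row operations needed)
REF = 
  [ -2,  -1,  -1]
  [  0,   0,   0]
Pivot columns: 1 → 1 pivot.
rank(A) = 1, so nullity(A) = 3 - 1 = 2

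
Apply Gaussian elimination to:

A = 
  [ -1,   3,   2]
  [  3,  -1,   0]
Row operations:
R2 → R2 + (3)·R1

Resulting echelon form:
REF = 
  [ -1,   3,   2]
  [  0,   8,   6]

Rank = 2 (number of non-zero pivot rows).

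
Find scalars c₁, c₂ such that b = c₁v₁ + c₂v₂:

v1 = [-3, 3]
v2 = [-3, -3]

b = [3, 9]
c1 = 1, c2 = -2

b = 1·v1 + -2·v2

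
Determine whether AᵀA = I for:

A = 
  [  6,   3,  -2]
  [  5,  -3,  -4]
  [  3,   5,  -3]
No

AᵀA = 
  [ 70,  18, -41]
  [ 18,  43,  -9]
  [-41,  -9,  29]
≠ I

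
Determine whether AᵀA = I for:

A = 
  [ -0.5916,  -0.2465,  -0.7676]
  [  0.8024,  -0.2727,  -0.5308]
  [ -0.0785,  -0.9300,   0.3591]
Yes

AᵀA = 
  [  1,   0,   0]
  [  0,   1,   0]
  [  0,   0,   0.9999]
≈ I (equal to I up to the 4-dp rounding of the entries)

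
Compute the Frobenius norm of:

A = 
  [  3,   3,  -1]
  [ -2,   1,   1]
||A||_F = 5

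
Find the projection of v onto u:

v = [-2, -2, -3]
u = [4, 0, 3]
proj_u(v) = [-68/25, 0, -51/25]

v·u = (-2)(4) + (-2)(0) + (-3)(3) = -17
u·u = (4)² + (0)² + (3)² = 25
proj_u(v) = (v·u / u·u) × u = (-17/25) × u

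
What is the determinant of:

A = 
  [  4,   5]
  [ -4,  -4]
For a 2×2 matrix, det = ad - bc = (4)(-4) - (5)(-4) = 4

det(A) = 4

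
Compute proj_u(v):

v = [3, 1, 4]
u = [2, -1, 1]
v·u = (3)(2) + (1)(-1) + (4)(1) = 9
u·u = (2)² + (-1)² + (1)² = 6
proj_u(v) = (v·u / u·u) × u = (9/6) × u = (3/2) × u

proj_u(v) = [3, -3/2, 3/2]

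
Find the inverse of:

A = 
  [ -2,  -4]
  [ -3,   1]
det(A) = (-2)(1) - (-4)(-3) = -14
For a 2×2 matrix, A⁻¹ = (1/det(A)) · [[d, -b], [-c, a]]
    = (-1/14) · [[1, 4], [3, -2]]

A⁻¹ = 
  [-1/14,  -2/7]
  [-3/14,   1/7]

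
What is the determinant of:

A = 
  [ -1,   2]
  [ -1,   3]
-1

For a 2×2 matrix, det = ad - bc = (-1)(3) - (2)(-1) = -1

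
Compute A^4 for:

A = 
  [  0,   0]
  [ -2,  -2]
A² = A·A:
A²[1,1] = (0)(0) + (0)(-2) = 0
A²[1,2] = (0)(0) + (0)(-2) = 0
A²[2,1] = (-2)(0) + (-2)(-2) = 4
A²[2,2] = (-2)(0) + (-2)(-2) = 4
A² = 
  [  0,   0]
  [  4,   4]

A^3 = A^2·A:
A^3[1,1] = (0)(0) + (0)(-2) = 0
A^3[1,2] = (0)(0) + (0)(-2) = 0
A^3[2,1] = (4)(0) + (4)(-2) = -8
A^3[2,2] = (4)(0) + (4)(-2) = -8
A^3 = 
  [  0,   0]
  [ -8,  -8]

A^4 = A^3·A:
A^4[1,1] = (0)(0) + (0)(-2) = 0
A^4[1,2] = (0)(0) + (0)(-2) = 0
A^4[2,1] = (-8)(0) + (-8)(-2) = 16
A^4[2,2] = (-8)(0) + (-8)(-2) = 16
A^4 = 
  [  0,   0]
  [ 16,  16]

Therefore
A^4 = 
  [  0,   0]
  [ 16,  16]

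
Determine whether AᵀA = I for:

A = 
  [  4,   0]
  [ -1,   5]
No

AᵀA = 
  [ 17,  -5]
  [ -5,  25]
≠ I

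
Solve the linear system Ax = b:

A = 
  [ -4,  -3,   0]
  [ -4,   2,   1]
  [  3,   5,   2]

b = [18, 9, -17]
x = [-3, -2, 1]

Row reduce the augmented matrix [A|b]:
R2 → R2 - (1)·R1
R3 → R3 + (3/4)·R1
R3 → R3 - (11/20)·R2
REF = 
  [   -4,    -3,     0,    18]
  [    0,     5,     1,    -9]
  [    0,     0, 29/20, 29/20]

Back-substitution:
x₃ = (29/20) / (29/20) = 1
x₂ = (-9 - (1)(1)) / 5 = -2
x₁ = (18 - (-3)(-2) - (0)(1)) / (-4) = -3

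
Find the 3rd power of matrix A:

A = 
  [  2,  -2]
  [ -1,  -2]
A^3 = 
  [ 12, -12]
  [ -6, -12]

A² = A·A:
A²[1,1] = (2)(2) + (-2)(-1) = 6
A²[1,2] = (2)(-2) + (-2)(-2) = 0
A²[2,1] = (-1)(2) + (-2)(-1) = 0
A²[2,2] = (-1)(-2) + (-2)(-2) = 6
A² = 
  [  6,   0]
  [  0,   6]

A^3 = A^2·A:
A^3[1,1] = (6)(2) + (0)(-1) = 12
A^3[1,2] = (6)(-2) + (0)(-2) = -12
A^3[2,1] = (0)(2) + (6)(-1) = -6
A^3[2,2] = (0)(-2) + (6)(-2) = -12
A^3 = 
  [ 12, -12]
  [ -6, -12]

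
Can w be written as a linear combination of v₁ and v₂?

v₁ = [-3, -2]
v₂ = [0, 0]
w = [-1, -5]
No

Form the augmented matrix and row-reduce:
[v₁|v₂|w] = 
  [ -3,   0,  -1]
  [ -2,   0,  -5]
R2 → R2 - (2/3)·R1
REF = 
  [   -3,     0,    -1]
  [    0,     0, -13/3]

Row 2 reads [0 0 | -13/3], i.e. 0 = -13/3, so the system is inconsistent and w ∉ span{v₁, v₂}.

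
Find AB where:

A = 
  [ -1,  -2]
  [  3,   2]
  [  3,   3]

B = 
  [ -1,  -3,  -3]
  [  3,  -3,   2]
A is 3×2 and B is 2×3, so AB is 3×3. Each entry is (row of A)·(column of B):
AB[1,1] = (-1)(-1) + (-2)(3) = -5
AB[1,2] = (-1)(-3) + (-2)(-3) = 9
AB[1,3] = (-1)(-3) + (-2)(2) = -1
AB[2,1] = (3)(-1) + (2)(3) = 3
AB[2,2] = (3)(-3) + (2)(-3) = -15
AB[2,3] = (3)(-3) + (2)(2) = -5
AB[3,1] = (3)(-1) + (3)(3) = 6
AB[3,2] = (3)(-3) + (3)(-3) = -18
AB[3,3] = (3)(-3) + (3)(2) = -3

AB = 
  [ -5,   9,  -1]
  [  3, -15,  -5]
  [  6, -18,  -3]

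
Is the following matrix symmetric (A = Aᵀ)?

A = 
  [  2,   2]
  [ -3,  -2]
No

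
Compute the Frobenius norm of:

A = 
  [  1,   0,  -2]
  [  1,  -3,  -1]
||A||_F = 4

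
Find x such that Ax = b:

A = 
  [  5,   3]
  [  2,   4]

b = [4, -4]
Row reduce the augmented matrix [A|b]:
R2 → R2 - (2/5)·R1
REF = 
  [    5,     3,     4]
  [    0,  14/5, -28/5]

Back-substitution:
x₂ = (-28/5) / (14/5) = -2
x₁ = (4 - (3)(-2)) / 5 = 2

x = [2, -2]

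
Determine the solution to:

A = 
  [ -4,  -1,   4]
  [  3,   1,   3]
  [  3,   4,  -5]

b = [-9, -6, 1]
x = [1, -3, -2]

Row reduce the augmented matrix [A|b]:
R2 → R2 + (3/4)·R1
R3 → R3 + (3/4)·R1
R3 → R3 - (13)·R2
REF = 
  [   -4,    -1,     4,    -9]
  [    0,   1/4,     6, -51/4]
  [    0,     0,   -80,   160]

Back-substitution:
x₃ = 160 / (-80) = -2
x₂ = (-51/4 - (6)(-2)) / (1/4) = -3
x₁ = (-9 - (-1)(-3) - (4)(-2)) / (-4) = 1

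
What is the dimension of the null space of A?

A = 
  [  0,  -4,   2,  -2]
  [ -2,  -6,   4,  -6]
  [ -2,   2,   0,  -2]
nullity(A) = 2

Row reduce:
Swap R1 ↔ R2
R3 → R3 - (1)·R1
R3 → R3 + (2)·R2
REF = 
  [ -2,  -6,   4,  -6]
  [  0,  -4,   2,  -2]
  [  0,   0,   0,   0]
Pivot columns: 1, 2 → 2 pivots.
rank(A) = 2, so nullity(A) = 4 - 2 = 2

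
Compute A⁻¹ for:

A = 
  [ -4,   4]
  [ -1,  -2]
det(A) = (-4)(-2) - (4)(-1) = 12
For a 2×2 matrix, A⁻¹ = (1/det(A)) · [[d, -b], [-c, a]]
    = (1/12) · [[-2, -4], [1, -4]]

A⁻¹ = 
  [-1/6, -1/3]
  [1/12, -1/3]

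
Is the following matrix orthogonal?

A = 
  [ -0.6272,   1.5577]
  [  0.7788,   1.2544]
No

AᵀA = 
  [  0.9999,  -0.0001]
  [ -0.0001,   3.9999]
≠ I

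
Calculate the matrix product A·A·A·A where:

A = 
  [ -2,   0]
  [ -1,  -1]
A² = A·A:
A²[1,1] = (-2)(-2) + (0)(-1) = 4
A²[1,2] = (-2)(0) + (0)(-1) = 0
A²[2,1] = (-1)(-2) + (-1)(-1) = 3
A²[2,2] = (-1)(0) + (-1)(-1) = 1
A² = 
  [  4,   0]
  [  3,   1]

A^3 = A^2·A:
A^3[1,1] = (4)(-2) + (0)(-1) = -8
A^3[1,2] = (4)(0) + (0)(-1) = 0
A^3[2,1] = (3)(-2) + (1)(-1) = -7
A^3[2,2] = (3)(0) + (1)(-1) = -1
A^3 = 
  [ -8,   0]
  [ -7,  -1]

A^4 = A^3·A:
A^4[1,1] = (-8)(-2) + (0)(-1) = 16
A^4[1,2] = (-8)(0) + (0)(-1) = 0
A^4[2,1] = (-7)(-2) + (-1)(-1) = 15
A^4[2,2] = (-7)(0) + (-1)(-1) = 1
A^4 = 
  [ 16,   0]
  [ 15,   1]

Therefore
A^4 = 
  [ 16,   0]
  [ 15,   1]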